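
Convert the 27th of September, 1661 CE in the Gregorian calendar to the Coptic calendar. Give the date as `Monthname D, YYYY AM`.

Julian Day Number of the source date = 2327998.
Converting JDN 2327998 to the Coptic calendar gives 20 Thout 1378 AM.

Thout 20, 1378 AM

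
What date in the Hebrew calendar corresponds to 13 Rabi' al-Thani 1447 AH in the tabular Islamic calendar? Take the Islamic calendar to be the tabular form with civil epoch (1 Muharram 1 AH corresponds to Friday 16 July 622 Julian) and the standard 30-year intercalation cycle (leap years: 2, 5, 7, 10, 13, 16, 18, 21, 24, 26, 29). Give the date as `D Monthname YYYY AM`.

The source date corresponds to 6 October 2025 in the Gregorian calendar (JDN 2460955).
That day falls on 14 Tishrei 5786 AM in the Hebrew calendar.

14 Tishrei 5786 AM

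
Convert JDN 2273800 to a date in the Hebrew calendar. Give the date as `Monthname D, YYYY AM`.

JDN 2273800 is 9 May 1513 in the proleptic Gregorian calendar.
In the Hebrew calendar that day is Iyar 23, 5273 AM.

Iyar 23, 5273 AM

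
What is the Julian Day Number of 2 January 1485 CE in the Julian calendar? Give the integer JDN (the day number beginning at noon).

2263456

Equivalently 11 January 1485 (proleptic Gregorian).
JDN 2400001 is 17 November 1858 CE (Gregorian), MJD 0; the target day is −136545 days from there, so JDN = 2263456.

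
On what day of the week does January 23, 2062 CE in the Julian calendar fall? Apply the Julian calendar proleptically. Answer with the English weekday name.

Sunday

Equivalently 5 February 2062 Gregorian, JDN 2474226.
2474226 ≡ 6 (mod 7); counting from Monday = 0 gives Sunday.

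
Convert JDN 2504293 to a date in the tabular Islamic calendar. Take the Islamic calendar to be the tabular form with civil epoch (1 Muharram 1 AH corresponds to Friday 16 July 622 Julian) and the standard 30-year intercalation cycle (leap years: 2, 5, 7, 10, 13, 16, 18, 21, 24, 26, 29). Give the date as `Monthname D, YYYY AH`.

Rajab 30, 1569 AH

The Gregorian equivalent of JDN 2504293 is 2 June 2144.
In the tabular Islamic calendar that day is Rajab 30, 1569 AH.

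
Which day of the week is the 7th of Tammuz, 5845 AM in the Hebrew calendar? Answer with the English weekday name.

Equivalently 30 June 2085 Gregorian, JDN 2482772.
Since JDN mod 7 = 5 (0 = Monday), the day is Saturday.

Saturday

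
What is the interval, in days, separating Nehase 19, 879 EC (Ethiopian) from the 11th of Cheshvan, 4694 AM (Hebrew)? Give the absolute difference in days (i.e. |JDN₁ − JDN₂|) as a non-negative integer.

16884

JDN of the first date = 2045258.
JDN of the second date = 2062142.
|2062142 − 2045258| = 16884.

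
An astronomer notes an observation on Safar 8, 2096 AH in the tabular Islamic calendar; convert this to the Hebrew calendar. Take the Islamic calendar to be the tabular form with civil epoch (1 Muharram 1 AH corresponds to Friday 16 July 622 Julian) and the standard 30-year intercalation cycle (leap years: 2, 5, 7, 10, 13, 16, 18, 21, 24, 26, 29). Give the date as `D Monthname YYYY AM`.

Both dates share Julian Day Number 2690875; in the Hebrew calendar that is 8 Nisan 6415 AM.

8 Nisan 6415 AM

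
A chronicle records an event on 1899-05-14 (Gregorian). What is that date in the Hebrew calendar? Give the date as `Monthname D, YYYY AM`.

Sivan 5, 5659 AM

Both dates share Julian Day Number 2414789; in the Hebrew calendar that is 5 Sivan 5659 AM.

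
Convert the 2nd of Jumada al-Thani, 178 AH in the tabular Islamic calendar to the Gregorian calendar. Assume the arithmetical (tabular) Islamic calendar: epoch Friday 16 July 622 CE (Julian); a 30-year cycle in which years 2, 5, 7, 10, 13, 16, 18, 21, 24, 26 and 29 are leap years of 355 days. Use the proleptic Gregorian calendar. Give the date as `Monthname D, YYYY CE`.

September 7, 794 CE

Both dates share Julian Day Number 2011312; in the Gregorian calendar that is 7 September 794 CE.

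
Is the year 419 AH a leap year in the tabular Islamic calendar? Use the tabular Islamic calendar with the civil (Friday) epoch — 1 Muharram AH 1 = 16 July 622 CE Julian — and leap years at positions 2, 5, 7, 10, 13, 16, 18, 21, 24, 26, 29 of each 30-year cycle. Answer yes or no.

Year 419 AH is year 29 of its 30-year cycle; leap positions are 2, 5, 7, 10, 13, 16, 18, 21, 24, 26, 29, so it is a leap year (355 days).

yes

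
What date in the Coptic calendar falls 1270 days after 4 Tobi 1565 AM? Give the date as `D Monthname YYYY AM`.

28 Paoni 1568 AM

JDN of 4 Tobi 1565 AM = 2396404.
2396404 + 1270 = 2397674.
JDN 2397674 in the Coptic calendar is 28 Paoni 1568 AM.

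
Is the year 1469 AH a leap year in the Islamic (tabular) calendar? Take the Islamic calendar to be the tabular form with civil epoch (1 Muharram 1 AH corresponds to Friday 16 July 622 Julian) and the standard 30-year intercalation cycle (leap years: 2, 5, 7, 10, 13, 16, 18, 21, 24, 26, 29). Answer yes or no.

Year 1469 AH is year 29 of its 30-year cycle; leap positions are 2, 5, 7, 10, 13, 16, 18, 21, 24, 26, 29, so it is a leap year (355 days).

yes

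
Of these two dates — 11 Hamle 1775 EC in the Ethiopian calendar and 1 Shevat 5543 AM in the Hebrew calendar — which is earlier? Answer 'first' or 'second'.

second

The two dates have Julian Day Numbers 2372484 and 2372291 respectively.
Since 2372291 < 2372484, the second date comes first.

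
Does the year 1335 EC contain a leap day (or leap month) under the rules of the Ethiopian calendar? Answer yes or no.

1335 mod 4 = 3; in the Ethiopian calendar a year is leap when year mod 4 = 3, so it is a leap year.

yes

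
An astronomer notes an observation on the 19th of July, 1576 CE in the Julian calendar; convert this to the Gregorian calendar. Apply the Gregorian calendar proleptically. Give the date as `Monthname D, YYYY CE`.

July 29, 1576 CE

At this point the Julian calendar is 10 days behind the Gregorian.
19 July 1576 Julian + 10 days → 29 July 1576 Gregorian.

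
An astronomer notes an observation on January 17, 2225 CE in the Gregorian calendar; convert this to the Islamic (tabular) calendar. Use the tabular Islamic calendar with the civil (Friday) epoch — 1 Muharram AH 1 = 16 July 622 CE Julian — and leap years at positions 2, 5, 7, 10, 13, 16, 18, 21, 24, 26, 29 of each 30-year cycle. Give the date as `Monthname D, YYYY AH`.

Julian Day Number of the source date = 2533741.
Converting JDN 2533741 to the tabular Islamic calendar gives 7 Ramadan 1652 AH.

Ramadan 7, 1652 AH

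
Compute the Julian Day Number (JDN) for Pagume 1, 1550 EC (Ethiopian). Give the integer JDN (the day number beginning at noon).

In the proleptic Gregorian calendar the same day is 3 September 1558.
JDN 2299161 is 15 October 1582 CE (Gregorian); the target day is −8808 days from there, so JDN = 2290353.

2290353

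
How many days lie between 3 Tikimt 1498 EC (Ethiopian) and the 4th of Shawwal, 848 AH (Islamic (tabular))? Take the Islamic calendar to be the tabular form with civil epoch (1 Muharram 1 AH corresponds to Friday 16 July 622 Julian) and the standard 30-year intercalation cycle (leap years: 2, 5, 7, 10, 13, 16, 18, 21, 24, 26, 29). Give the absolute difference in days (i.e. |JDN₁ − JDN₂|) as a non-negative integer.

JDN of the first date = 2271032.
JDN of the second date = 2248858.
|2248858 − 2271032| = 22174.

22174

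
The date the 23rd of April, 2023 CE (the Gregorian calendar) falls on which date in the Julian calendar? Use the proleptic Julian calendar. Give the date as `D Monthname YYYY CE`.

For dates in this range the Gregorian date is 13 days ahead of the Julian.
23 April 2023 Gregorian − 13 days → 10 April 2023 Julian.

10 April 2023 CE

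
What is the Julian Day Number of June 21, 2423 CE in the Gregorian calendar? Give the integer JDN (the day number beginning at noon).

JDN 2400001 is 17 November 1858 CE (Gregorian), MJD 0; the target day is +206213 days from there, so JDN = 2606214.

2606214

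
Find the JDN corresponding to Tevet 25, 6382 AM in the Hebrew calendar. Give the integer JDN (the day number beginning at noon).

2678725

Equivalently 31 December 2621 (Gregorian).
JDN 2299161 is 15 October 1582 CE (Gregorian); the target day is +379564 days from there, so JDN = 2678725.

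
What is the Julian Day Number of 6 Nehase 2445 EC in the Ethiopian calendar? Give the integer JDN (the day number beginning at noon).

Equivalently 15 August 2453 (Gregorian).
JDN 2451545 is 1 January 2000 CE (Gregorian); the target day is +165682 days from there, so JDN = 2617227.

2617227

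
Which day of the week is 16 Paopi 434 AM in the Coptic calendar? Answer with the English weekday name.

Wednesday

In the proleptic Gregorian calendar this is 17 October 717 (JDN 1983228).
1983228 ≡ 2 (mod 7); counting from Monday = 0 gives Wednesday.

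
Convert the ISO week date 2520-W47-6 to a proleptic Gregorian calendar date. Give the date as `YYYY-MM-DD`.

ISO week 1 of 2520 is the week containing the first Thursday of 2520.
Week 47, day 6 (Saturday) lands on 2520-11-23.

2520-11-23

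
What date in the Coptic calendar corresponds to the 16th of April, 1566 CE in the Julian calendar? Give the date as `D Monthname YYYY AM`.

21 Parmouti 1282 AM

The source date corresponds to 26 April 1566 in the proleptic Gregorian calendar (JDN 2293145).
That day falls on 21 Parmouti 1282 AM in the Coptic calendar.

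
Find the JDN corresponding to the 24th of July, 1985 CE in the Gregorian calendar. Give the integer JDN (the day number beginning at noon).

2446271

JDN 2299161 is 15 October 1582 CE (Gregorian); the target day is +147110 days from there, so JDN = 2446271.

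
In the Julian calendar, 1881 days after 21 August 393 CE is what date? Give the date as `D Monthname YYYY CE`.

15 October 398 CE

JDN of 21 August 393 CE = 1864834.
1864834 + 1881 = 1866715.
JDN 1866715 in the Julian calendar is 15 October 398 CE.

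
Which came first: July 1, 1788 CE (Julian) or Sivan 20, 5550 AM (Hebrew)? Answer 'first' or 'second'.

Converting both to JDN: 2374307 vs 2374997; the smaller is the first.

first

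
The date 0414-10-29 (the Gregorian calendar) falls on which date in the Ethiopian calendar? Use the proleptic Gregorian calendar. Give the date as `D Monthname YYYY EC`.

1 Hidar 407 EC

Both dates share Julian Day Number 1872572; in the Ethiopian calendar that is 1 Hidar 407 EC.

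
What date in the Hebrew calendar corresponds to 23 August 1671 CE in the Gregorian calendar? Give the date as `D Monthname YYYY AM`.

17 Elul 5431 AM

Both dates share Julian Day Number 2331615; in the Hebrew calendar that is 17 Elul 5431 AM.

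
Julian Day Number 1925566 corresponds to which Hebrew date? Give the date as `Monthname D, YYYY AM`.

JDN 1925566 is 2 December 559 in the proleptic Gregorian calendar.
In the Hebrew calendar that day is Kislev 15, 4320 AM.

Kislev 15, 4320 AM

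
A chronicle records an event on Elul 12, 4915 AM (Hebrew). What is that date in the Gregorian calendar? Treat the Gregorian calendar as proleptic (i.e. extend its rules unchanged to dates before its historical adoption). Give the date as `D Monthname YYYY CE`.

Both dates share Julian Day Number 2143145; in the Gregorian calendar that is 19 August 1155 CE.

19 August 1155 CE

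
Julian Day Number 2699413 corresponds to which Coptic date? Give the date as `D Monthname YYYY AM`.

JDN 2699413 is 22 August 2678 in the Gregorian calendar.
In the Coptic calendar that day is 11 Mesori 2394 AM.

11 Mesori 2394 AM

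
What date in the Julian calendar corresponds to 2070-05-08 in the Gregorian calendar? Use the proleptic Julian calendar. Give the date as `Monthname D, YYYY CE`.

April 25, 2070 CE

The Julian–Gregorian offset here is 13 days (Julian trailing).
8 May 2070 Gregorian − 13 days → 25 April 2070 Julian.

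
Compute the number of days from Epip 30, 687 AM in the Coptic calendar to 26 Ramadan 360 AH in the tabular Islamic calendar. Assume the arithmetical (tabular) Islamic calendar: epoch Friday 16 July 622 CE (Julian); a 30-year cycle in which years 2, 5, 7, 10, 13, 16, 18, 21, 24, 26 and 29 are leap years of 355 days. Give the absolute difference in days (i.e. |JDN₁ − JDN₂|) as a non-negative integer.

First date → JDN 2075920; second date → JDN 2075919.
The interval is |2075920 − 2075919| = 1 day.

1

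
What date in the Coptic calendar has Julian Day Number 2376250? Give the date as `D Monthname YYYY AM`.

JDN 2376250 is 6 November 1793 in the Gregorian calendar.
In the Coptic calendar that day is 29 Paopi 1510 AM.

29 Paopi 1510 AM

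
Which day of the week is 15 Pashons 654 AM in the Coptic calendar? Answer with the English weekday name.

Equivalently 15 May 938 Gregorian, JDN 2063792.
2063792 ≡ 3 (mod 7); counting from Monday = 0 gives Thursday.

Thursday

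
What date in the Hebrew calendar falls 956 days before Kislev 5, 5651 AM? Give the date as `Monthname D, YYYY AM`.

JDN of Kislev 5, 5651 AM = 2411689.
2411689 − 956 = 2410733.
JDN 2410733 in the Hebrew calendar is Nisan 24, 5648 AM.

Nisan 24, 5648 AM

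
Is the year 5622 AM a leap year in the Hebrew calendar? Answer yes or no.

Hebrew year 5622 is year 17 of its 19-year Metonic cycle; leap years are at positions 3, 6, 8, 11, 14, 17, 19, so it is a leap year (13 months).

yes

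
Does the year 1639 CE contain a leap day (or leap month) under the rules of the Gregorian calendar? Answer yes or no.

no

1639 is not divisible by 4, so it is a common year.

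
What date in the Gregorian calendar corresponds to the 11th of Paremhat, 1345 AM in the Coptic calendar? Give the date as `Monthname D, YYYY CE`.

March 17, 1629 CE

Julian Day Number of the source date = 2316116.
Converting JDN 2316116 to the Gregorian calendar gives 17 March 1629 CE.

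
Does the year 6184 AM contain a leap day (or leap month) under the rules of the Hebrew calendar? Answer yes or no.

Hebrew year 6184 is year 9 of its 19-year Metonic cycle; leap years are at positions 3, 6, 8, 11, 14, 17, 19, so it is a common year (12 months).

no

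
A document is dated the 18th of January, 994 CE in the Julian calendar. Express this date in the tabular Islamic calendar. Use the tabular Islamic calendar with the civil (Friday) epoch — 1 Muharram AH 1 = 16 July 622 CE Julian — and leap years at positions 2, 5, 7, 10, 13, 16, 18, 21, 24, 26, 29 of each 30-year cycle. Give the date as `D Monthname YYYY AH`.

2 Dhu al-Hijjah 383 AH

The source date corresponds to 23 January 994 in the proleptic Gregorian calendar (JDN 2084134).
That day falls on 2 Dhu al-Hijjah 383 AH in the tabular Islamic calendar.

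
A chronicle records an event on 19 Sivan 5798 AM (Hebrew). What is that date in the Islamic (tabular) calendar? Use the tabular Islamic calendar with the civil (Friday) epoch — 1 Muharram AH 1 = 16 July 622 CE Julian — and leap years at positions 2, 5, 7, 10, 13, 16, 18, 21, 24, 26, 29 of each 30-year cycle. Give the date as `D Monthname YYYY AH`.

19 Jumada al-Awwal 1460 AH

The source date corresponds to 22 June 2038 in the Gregorian calendar (JDN 2465597).
That day falls on 19 Jumada al-Awwal 1460 AH in the tabular Islamic calendar.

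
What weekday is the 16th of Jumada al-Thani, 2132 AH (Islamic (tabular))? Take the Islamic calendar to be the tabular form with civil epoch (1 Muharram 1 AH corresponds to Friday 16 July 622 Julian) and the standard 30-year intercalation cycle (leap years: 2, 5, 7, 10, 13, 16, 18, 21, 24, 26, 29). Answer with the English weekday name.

In the Gregorian calendar this is 15 July 2690 (JDN 2703758).
JDN 2703758 mod 7 = 1, and JDN 0 was a Monday, so this is a Tuesday.

Tuesday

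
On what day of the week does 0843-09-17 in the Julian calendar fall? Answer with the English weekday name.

Equivalently 21 September 843 Gregorian, JDN 2029223.
JDN 2029223 mod 7 = 0, and JDN 0 was a Monday, so this is a Monday.

Monday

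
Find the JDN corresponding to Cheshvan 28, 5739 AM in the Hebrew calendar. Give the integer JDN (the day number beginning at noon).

2443841

Equivalently 28 November 1978 (Gregorian).
JDN 2451545 is 1 January 2000 CE (Gregorian); the target day is −7704 days from there, so JDN = 2443841.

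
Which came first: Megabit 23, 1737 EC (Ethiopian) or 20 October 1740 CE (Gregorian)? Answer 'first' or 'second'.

second

Converting both to JDN: 2358497 vs 2356875; the smaller is the second.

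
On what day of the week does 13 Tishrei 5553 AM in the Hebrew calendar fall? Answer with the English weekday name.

Equivalently 29 September 1792 Gregorian, JDN 2375847.
Since JDN mod 7 = 5 (0 = Monday), the day is Saturday.

Saturday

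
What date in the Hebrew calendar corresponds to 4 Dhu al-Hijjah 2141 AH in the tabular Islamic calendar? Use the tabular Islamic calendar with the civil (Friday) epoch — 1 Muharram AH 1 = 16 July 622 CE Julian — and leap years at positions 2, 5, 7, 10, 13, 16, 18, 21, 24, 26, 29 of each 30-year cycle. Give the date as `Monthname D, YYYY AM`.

Tishrei 4, 6460 AM

Julian Day Number of the source date = 2707113.
Converting JDN 2707113 to the Hebrew calendar gives 4 Tishrei 6460 AM.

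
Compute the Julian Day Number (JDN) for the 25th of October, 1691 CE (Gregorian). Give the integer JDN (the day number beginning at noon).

JDN 2400001 is 17 November 1858 CE (Gregorian), MJD 0; the target day is −61018 days from there, so JDN = 2338983.

2338983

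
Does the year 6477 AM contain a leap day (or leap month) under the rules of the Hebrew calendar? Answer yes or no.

yes

Hebrew year 6477 is year 17 of its 19-year Metonic cycle; leap years are at positions 3, 6, 8, 11, 14, 17, 19, so it is a leap year (13 months).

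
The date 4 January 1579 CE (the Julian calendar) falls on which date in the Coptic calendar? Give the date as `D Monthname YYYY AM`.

9 Tobi 1295 AM

The source date corresponds to 14 January 1579 in the proleptic Gregorian calendar (JDN 2297791).
That day falls on 9 Tobi 1295 AM in the Coptic calendar.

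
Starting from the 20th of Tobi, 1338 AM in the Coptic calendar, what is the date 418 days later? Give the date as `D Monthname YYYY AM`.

13 Paremhat 1339 AM

The starting date is JDN 2313508; 2313508 + 418 = 2313926.
JDN 2313926 corresponds to 13 Paremhat 1339 AM.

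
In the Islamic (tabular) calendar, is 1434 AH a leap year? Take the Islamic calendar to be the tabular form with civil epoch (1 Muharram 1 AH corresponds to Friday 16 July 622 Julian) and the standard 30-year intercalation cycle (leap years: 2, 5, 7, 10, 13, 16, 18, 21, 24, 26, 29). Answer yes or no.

yes

Year 1434 AH is year 24 of its 30-year cycle; leap positions are 2, 5, 7, 10, 13, 16, 18, 21, 24, 26, 29, so it is a leap year (355 days).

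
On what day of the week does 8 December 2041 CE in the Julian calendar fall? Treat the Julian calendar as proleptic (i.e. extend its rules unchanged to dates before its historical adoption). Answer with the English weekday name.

This is JDN 2466875 (21 December 2041 Gregorian).
JDN 2466875 mod 7 = 5, and JDN 0 was a Monday, so this is a Saturday.

Saturday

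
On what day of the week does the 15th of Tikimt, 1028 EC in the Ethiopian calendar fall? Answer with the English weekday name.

Monday

Equivalently 19 October 1035 Gregorian, JDN 2099377.
Since JDN mod 7 = 0 (0 = Monday), the day is Monday.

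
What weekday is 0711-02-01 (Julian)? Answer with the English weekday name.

Sunday

Equivalently 5 February 711 Gregorian, JDN 1980782.
Since JDN mod 7 = 6 (0 = Monday), the day is Sunday.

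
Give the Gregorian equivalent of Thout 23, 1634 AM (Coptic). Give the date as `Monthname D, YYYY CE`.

October 3, 1917 CE

Julian Day Number of the source date = 2421505.
Converting JDN 2421505 to the Gregorian calendar gives 3 October 1917 CE.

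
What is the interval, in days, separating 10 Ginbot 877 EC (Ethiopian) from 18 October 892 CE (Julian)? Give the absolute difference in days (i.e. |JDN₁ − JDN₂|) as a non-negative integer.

First date → JDN 2044429; second date → JDN 2047152.
The interval is |2044429 − 2047152| = 2723 days.

2723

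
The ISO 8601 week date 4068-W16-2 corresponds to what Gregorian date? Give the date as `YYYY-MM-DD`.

ISO week 1 of 4068 is the week containing the first Thursday of 4068.
Week 16, day 2 (Tuesday) lands on 4068-04-17.

4068-04-17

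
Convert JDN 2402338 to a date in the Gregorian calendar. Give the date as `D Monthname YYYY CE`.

JDN 2451545 is 1 Jan 2000; 2402338 is −49207 days from there.

11 April 1865 CE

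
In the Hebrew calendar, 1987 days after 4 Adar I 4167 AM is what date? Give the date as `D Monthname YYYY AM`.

Counting 1987 days forward from JDN 1869743 reaches JDN 1871730, which is 12 Tammuz 4172 AM.

12 Tammuz 4172 AM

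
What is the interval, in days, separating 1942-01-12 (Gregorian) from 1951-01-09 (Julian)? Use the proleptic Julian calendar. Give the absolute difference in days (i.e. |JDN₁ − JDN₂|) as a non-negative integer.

3297

First date → JDN 2430372; second date → JDN 2433669.
The interval is |2430372 − 2433669| = 3297 days.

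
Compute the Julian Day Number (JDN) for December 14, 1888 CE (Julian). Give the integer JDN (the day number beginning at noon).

In the Gregorian calendar the same day is 26 December 1888.
JDN 2299161 is 15 October 1582 CE (Gregorian); the target day is +111837 days from there, so JDN = 2410998.

2410998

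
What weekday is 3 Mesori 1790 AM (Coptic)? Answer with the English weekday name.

This is JDN 2478794 (9 August 2074 Gregorian).
2478794 ≡ 3 (mod 7); counting from Monday = 0 gives Thursday.

Thursday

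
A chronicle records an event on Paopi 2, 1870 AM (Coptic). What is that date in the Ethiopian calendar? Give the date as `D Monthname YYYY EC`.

Julian Day Number of the source date = 2507713.
Converting JDN 2507713 to the Ethiopian calendar gives 2 Tikimt 2146 EC.

2 Tikimt 2146 EC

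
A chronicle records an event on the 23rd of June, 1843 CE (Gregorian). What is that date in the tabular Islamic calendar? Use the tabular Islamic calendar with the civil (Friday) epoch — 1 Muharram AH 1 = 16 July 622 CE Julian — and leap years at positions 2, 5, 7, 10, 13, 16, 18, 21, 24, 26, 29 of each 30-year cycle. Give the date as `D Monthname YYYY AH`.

Both dates share Julian Day Number 2394375; in the tabular Islamic calendar that is 25 Jumada al-Awwal 1259 AH.

25 Jumada al-Awwal 1259 AH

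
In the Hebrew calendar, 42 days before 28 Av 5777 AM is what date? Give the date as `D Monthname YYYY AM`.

15 Tammuz 5777 AM

Counting 42 days back from JDN 2457986 reaches JDN 2457944, which is 15 Tammuz 5777 AM.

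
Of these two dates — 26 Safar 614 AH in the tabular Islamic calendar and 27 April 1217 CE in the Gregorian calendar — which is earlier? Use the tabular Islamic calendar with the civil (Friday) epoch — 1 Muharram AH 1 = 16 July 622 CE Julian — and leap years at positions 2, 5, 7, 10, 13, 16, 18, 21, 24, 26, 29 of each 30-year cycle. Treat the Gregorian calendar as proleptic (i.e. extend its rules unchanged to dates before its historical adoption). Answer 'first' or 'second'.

second

Converting both to JDN: 2165722 vs 2165677; the smaller is the second.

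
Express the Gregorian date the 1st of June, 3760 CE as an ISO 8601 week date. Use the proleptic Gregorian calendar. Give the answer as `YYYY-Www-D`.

3760-W22-7

The weekday is Sunday (ISO weekday 7).
That Sunday belongs to ISO week 22 of ISO year 3760.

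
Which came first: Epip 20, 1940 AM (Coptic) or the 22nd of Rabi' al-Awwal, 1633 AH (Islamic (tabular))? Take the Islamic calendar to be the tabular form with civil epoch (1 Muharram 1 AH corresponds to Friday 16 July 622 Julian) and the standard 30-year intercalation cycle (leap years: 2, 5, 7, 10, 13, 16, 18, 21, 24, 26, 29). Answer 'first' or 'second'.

Converting both to JDN: 2533569 vs 2526846; the smaller is the second.

second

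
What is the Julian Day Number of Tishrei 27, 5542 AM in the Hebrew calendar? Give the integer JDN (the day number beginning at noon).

2371846

In the Gregorian calendar the same day is 16 October 1781.
JDN 2400001 is 17 November 1858 CE (Gregorian), MJD 0; the target day is −28155 days from there, so JDN = 2371846.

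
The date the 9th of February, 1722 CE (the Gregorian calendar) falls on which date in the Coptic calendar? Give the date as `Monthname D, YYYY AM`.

Both dates share Julian Day Number 2350047; in the Coptic calendar that is 4 Meshir 1438 AM.

Meshir 4, 1438 AM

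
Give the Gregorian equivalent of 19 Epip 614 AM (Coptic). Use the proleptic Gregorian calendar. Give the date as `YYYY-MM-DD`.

0898-07-17

Both dates share Julian Day Number 2049246; in the Gregorian calendar that is 17 July 898 CE.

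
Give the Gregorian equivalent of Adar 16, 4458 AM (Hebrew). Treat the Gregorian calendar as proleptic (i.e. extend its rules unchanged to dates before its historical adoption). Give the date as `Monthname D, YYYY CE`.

March 8, 698 CE

Both dates share Julian Day Number 1976066; in the Gregorian calendar that is 8 March 698 CE.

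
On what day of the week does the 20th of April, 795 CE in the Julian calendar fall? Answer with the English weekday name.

This is JDN 2011541 (24 April 795 Gregorian).
JDN 2011541 mod 7 = 0, and JDN 0 was a Monday, so this is a Monday.

Monday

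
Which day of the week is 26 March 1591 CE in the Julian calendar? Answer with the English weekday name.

This is JDN 2302255 (5 April 1591 Gregorian).
Since JDN mod 7 = 4 (0 = Monday), the day is Friday.

Friday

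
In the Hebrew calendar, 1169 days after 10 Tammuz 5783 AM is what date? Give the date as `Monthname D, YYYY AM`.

Counting 1169 days forward from JDN 2460125 reaches JDN 2461294, which is Elul 28, 5786 AM.

Elul 28, 5786 AM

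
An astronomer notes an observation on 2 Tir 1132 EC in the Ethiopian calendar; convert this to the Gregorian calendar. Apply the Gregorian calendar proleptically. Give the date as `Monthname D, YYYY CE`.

Julian Day Number of the source date = 2137440.
Converting JDN 2137440 to the Gregorian calendar gives 5 January 1140 CE.

January 5, 1140 CE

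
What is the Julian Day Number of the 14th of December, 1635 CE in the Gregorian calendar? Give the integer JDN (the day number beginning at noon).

2318579

JDN 2451545 is 1 January 2000 CE (Gregorian); the target day is −132966 days from there, so JDN = 2318579.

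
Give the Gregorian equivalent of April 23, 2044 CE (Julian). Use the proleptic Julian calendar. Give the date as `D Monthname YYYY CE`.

6 May 2044 CE

At this point the Julian calendar is 13 days behind the Gregorian.
23 April 2044 Julian + 13 days → 6 May 2044 Gregorian.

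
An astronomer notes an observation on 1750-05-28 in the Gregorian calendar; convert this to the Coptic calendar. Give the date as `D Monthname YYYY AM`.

Both dates share Julian Day Number 2360382; in the Coptic calendar that is 22 Pashons 1466 AM.

22 Pashons 1466 AM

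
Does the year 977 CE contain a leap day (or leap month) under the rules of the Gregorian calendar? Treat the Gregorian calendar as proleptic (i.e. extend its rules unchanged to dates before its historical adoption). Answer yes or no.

no

977 is not divisible by 4, so it is a common year.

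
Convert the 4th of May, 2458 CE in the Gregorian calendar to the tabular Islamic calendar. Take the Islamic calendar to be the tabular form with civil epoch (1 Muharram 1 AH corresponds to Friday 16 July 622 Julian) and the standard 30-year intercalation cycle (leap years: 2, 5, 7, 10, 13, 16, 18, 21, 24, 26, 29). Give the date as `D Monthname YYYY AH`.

19 Safar 1893 AH

Both dates share Julian Day Number 2618950; in the tabular Islamic calendar that is 19 Safar 1893 AH.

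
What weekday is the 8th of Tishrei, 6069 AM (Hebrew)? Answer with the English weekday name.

Thursday

Equivalently 24 September 2308 Gregorian, JDN 2564306.
Since JDN mod 7 = 3 (0 = Monday), the day is Thursday.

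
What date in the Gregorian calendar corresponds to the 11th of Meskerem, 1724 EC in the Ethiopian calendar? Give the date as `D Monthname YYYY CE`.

20 September 1731 CE

Both dates share Julian Day Number 2353557; in the Gregorian calendar that is 20 September 1731 CE.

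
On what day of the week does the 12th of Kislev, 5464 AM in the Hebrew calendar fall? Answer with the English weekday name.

Equivalently 20 November 1703 Gregorian, JDN 2343391.
Since JDN mod 7 = 1 (0 = Monday), the day is Tuesday.

Tuesday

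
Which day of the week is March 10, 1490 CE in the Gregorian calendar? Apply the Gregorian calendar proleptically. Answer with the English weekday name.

JDN 2265340 mod 7 = 0, and JDN 0 was a Monday, so this is a Monday.

Monday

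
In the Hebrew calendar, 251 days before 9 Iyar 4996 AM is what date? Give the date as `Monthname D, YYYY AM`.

Counting 251 days back from JDN 2172613 reaches JDN 2172362, which is Av 23, 4995 AM.

Av 23, 4995 AM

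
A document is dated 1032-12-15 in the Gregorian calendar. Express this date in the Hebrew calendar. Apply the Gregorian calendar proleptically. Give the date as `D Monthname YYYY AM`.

4 Tevet 4793 AM

Both dates share Julian Day Number 2098339; in the Hebrew calendar that is 4 Tevet 4793 AM.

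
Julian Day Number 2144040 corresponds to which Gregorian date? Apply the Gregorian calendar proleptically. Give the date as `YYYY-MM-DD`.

JDN 2451545 is 1 Jan 2000; 2144040 is −307505 days from there.

1158-01-30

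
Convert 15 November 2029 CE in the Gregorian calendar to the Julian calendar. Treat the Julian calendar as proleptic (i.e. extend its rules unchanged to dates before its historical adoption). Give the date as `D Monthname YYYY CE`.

At this point the Julian calendar is 13 days behind the Gregorian.
15 November 2029 Gregorian − 13 days → 2 November 2029 Julian.

2 November 2029 CE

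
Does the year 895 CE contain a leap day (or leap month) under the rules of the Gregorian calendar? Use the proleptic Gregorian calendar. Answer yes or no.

895 is not divisible by 4, so it is a common year.

no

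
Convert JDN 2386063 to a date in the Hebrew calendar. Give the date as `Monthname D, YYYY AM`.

JDN 2386063 is 19 September 1820 in the Gregorian calendar.
In the Hebrew calendar that day is Tishrei 11, 5581 AM.

Tishrei 11, 5581 AM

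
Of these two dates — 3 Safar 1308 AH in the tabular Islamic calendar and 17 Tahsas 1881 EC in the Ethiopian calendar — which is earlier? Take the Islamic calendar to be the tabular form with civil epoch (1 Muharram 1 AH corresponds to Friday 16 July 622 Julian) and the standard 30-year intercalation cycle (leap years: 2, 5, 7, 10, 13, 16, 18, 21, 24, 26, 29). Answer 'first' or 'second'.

The two dates have Julian Day Numbers 2411629 and 2410997 respectively.
Since 2410997 < 2411629, the second date comes first.

second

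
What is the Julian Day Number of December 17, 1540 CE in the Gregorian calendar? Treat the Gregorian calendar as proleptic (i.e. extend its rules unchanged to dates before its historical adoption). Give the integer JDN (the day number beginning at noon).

2283884

JDN 2299161 is 15 October 1582 CE (Gregorian); the target day is −15277 days from there, so JDN = 2283884.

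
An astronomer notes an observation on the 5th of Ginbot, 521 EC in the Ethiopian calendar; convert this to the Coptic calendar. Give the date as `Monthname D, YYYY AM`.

Julian Day Number of the source date = 1914395.
Converting JDN 1914395 to the Coptic calendar gives 5 Pashons 245 AM.

Pashons 5, 245 AM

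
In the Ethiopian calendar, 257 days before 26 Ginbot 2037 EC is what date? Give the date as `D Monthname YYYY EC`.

9 Meskerem 2037 EC

The starting date is JDN 2468135; 2468135 − 257 = 2467878.
JDN 2467878 corresponds to 9 Meskerem 2037 EC.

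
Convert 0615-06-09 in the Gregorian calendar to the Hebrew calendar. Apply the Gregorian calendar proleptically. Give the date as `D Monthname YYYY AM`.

4 Tammuz 4375 AM

Both dates share Julian Day Number 1945843; in the Hebrew calendar that is 4 Tammuz 4375 AM.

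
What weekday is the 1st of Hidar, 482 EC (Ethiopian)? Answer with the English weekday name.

In the proleptic Gregorian calendar this is 29 October 489 (JDN 1899966).
Since JDN mod 7 = 5 (0 = Monday), the day is Saturday.

Saturday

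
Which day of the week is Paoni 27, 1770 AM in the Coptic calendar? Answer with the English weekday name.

Saturday

This is JDN 2471453 (4 July 2054 Gregorian).
2471453 ≡ 5 (mod 7); counting from Monday = 0 gives Saturday.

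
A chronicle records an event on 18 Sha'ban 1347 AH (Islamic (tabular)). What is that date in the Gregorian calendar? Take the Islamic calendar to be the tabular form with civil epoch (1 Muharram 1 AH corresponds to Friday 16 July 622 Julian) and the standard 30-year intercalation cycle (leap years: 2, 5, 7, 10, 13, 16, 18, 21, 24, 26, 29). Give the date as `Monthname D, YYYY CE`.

January 30, 1929 CE

Both dates share Julian Day Number 2425642; in the Gregorian calendar that is 30 January 1929 CE.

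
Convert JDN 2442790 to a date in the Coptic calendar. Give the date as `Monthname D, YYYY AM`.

Tobi 3, 1692 AM

The Gregorian equivalent of JDN 2442790 is 12 January 1976.
In the Coptic calendar that day is Tobi 3, 1692 AM.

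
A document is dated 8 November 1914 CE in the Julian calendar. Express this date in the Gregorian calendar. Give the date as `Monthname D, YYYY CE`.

For dates in this range the Gregorian date is 13 days ahead of the Julian.
8 November 1914 Julian + 13 days → 21 November 1914 Gregorian.

November 21, 1914 CE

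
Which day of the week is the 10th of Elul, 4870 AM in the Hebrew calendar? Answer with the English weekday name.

Sunday

This is JDN 2126725 (4 September 1110 Gregorian).
Since JDN mod 7 = 6 (0 = Monday), the day is Sunday.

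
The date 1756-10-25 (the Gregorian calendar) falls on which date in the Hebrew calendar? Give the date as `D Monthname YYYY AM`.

Julian Day Number of the source date = 2362724.
Converting JDN 2362724 to the Hebrew calendar gives 1 Cheshvan 5517 AM.

1 Cheshvan 5517 AM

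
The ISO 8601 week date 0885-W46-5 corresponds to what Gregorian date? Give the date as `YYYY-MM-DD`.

0885-11-16

ISO week 1 of 885 is the week containing the first Thursday of 885.
Week 46, day 5 (Friday) lands on 0885-11-16.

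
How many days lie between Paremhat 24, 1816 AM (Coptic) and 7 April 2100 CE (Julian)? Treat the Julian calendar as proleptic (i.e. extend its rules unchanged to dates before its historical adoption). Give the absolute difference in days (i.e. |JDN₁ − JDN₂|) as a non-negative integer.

JDN of the first date = 2488162.
JDN of the second date = 2488180.
|2488180 − 2488162| = 18.

18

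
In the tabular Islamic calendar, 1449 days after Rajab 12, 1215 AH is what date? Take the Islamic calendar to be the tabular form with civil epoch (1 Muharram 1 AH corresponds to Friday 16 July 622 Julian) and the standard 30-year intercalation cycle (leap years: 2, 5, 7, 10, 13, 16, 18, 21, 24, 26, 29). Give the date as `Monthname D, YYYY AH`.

JDN of Rajab 12, 1215 AH = 2378829.
2378829 + 1449 = 2380278.
JDN 2380278 in the tabular Islamic calendar is Sha'ban 13, 1219 AH.

Sha'ban 13, 1219 AH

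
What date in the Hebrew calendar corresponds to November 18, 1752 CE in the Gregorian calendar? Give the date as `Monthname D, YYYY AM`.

Kislev 11, 5513 AM

Both dates share Julian Day Number 2361287; in the Hebrew calendar that is 11 Kislev 5513 AM.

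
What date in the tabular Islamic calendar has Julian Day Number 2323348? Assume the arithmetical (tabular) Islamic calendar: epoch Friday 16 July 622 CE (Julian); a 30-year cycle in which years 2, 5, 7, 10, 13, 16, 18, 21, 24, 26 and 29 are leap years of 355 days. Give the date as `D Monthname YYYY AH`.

The Gregorian equivalent of JDN 2323348 is 3 January 1649.
In the tabular Islamic calendar that day is 18 Dhu al-Hijjah 1058 AH.

18 Dhu al-Hijjah 1058 AH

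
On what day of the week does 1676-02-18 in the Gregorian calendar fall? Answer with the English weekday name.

Tuesday

2333255 ≡ 1 (mod 7); counting from Monday = 0 gives Tuesday.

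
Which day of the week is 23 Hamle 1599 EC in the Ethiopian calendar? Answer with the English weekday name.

In the Gregorian calendar this is 27 July 1607 (JDN 2308212).
2308212 ≡ 4 (mod 7); counting from Monday = 0 gives Friday.

Friday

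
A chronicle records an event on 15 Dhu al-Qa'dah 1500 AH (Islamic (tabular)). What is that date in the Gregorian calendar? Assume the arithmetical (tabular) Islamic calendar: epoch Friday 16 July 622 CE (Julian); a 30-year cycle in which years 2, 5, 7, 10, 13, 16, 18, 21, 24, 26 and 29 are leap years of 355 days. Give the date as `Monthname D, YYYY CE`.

October 3, 2077 CE

Julian Day Number of the source date = 2479945.
Converting JDN 2479945 to the Gregorian calendar gives 3 October 2077 CE.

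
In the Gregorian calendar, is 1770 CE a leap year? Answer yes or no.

no

1770 is not divisible by 4, so it is a common year.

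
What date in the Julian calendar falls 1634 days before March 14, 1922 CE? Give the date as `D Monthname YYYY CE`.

22 September 1917 CE

The starting date is JDN 2423141; 2423141 − 1634 = 2421507.
JDN 2421507 corresponds to 22 September 1917 CE.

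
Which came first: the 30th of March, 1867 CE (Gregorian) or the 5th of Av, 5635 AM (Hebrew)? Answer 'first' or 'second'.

First date → JDN 2403056; second date → JDN 2406107.
JDN 2403056 < JDN 2406107, so the first date is earlier.

first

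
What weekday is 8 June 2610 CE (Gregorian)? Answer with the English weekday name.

JDN 2674501 mod 7 = 4, and JDN 0 was a Monday, so this is a Friday.

Friday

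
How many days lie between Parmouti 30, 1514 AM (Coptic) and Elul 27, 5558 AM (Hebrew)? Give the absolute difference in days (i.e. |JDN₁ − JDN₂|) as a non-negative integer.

First date → JDN 2377892; second date → JDN 2378017.
The interval is |2377892 − 2378017| = 125 days.

125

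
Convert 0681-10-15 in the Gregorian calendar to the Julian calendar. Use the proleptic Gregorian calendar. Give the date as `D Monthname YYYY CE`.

At this point the Julian calendar is 3 days behind the Gregorian.
15 October 681 Gregorian − 3 days → 12 October 681 Julian.

12 October 681 CE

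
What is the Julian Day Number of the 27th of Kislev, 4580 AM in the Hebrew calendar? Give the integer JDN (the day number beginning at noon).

2020550

Equivalently 23 December 819 (proleptic Gregorian).
JDN 2299161 is 15 October 1582 CE (Gregorian); the target day is −278611 days from there, so JDN = 2020550.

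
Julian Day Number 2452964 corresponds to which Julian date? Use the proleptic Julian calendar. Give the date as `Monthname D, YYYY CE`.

November 7, 2003 CE

The Gregorian equivalent of JDN 2452964 is 20 November 2003.
In the Julian calendar that day is November 7, 2003 CE.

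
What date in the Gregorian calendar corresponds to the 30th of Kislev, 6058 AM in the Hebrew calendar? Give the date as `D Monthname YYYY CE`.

Julian Day Number of the source date = 2560372.
Converting JDN 2560372 to the Gregorian calendar gives 16 December 2297 CE.

16 December 2297 CE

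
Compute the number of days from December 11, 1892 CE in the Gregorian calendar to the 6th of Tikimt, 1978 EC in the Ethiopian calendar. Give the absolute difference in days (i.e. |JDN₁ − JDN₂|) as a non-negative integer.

33911

JDN of the first date = 2412444.
JDN of the second date = 2446355.
|2446355 − 2412444| = 33911.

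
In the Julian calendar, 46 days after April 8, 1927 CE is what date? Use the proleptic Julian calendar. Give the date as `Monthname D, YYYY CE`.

The starting date is JDN 2424992; 2424992 + 46 = 2425038.
JDN 2425038 corresponds to May 24, 1927 CE.

May 24, 1927 CE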